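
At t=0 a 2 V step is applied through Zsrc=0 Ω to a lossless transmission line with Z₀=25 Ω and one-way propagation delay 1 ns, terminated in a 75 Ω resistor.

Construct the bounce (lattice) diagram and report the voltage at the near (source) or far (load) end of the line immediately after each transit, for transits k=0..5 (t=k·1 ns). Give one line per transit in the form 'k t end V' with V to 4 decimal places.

0 0 source 2.0000
1 1 load 3.0000
2 2 source 2.0000
3 3 load 1.5000
4 4 source 2.0000
5 5 load 2.2500

Γ_L=0.500000, Γ_S=-1.000000; launch V₁=2·25/25=2.000000
k=0 src: V=2.0000
k=1 load: inc=2.000000, refl=2.000000·0.500000=1.0000; V=0.000000+2.000000+1.000000=3.0000
k=2 src: inc=1.000000, refl=1.000000·-1.000000=-1.0000; V=2.000000+1.000000+-1.000000=2.0000
k=3 load: inc=-1.000000, refl=-1.000000·0.500000=-0.5000; V=3.000000+-1.000000+-0.500000=1.5000
k=4 src: inc=-0.500000, refl=-0.500000·-1.000000=0.5000; V=2.000000+-0.500000+0.500000=2.0000
k=5 load: inc=0.500000, refl=0.500000·0.500000=0.2500; V=1.500000+0.500000+0.250000=2.2500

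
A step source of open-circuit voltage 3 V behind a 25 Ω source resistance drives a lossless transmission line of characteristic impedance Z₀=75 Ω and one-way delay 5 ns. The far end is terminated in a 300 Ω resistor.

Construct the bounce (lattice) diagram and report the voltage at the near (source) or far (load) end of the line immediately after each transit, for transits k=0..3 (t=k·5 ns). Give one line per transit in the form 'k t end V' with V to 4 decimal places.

Γ_L=0.600000, Γ_S=-0.500000; launch V₁=3·75/100=2.250000
k=0 src: V=2.2500
k=1 load: inc=2.250000, refl=2.250000·0.600000=1.3500; V=0.000000+2.250000+1.350000=3.6000
k=2 src: inc=1.350000, refl=1.350000·-0.500000=-0.6750; V=2.250000+1.350000+-0.675000=2.9250
k=3 load: inc=-0.675000, refl=-0.675000·0.600000=-0.4050; V=3.600000+-0.675000+-0.405000=2.5200

0 0 source 2.2500
1 5 load 3.6000
2 10 source 2.9250
3 15 load 2.5200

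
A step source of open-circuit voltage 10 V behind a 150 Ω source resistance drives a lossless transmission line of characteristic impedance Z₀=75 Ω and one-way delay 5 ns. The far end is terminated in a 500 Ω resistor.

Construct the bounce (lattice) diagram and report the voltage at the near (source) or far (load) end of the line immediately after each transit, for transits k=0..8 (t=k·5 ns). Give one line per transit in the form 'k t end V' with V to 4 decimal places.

0 0 source 3.3333
1 5 load 5.7971
2 10 source 6.6184
3 15 load 7.2254
4 20 source 7.4277
5 25 load 7.5773
6 30 source 7.6271
7 35 load 7.6640
8 40 source 7.6762

Γ_L=0.739130, Γ_S=0.333333; launch V₁=10·75/225=3.333333
k=0 src: V=3.3333
k=1 load: inc=3.333333, refl=3.333333·0.739130=2.4638; V=0.000000+3.333333+2.463768=5.7971
k=2 src: inc=2.463768, refl=2.463768·0.333333=0.8213; V=3.333333+2.463768+0.821256=6.6184
k=3 load: inc=0.821256, refl=0.821256·0.739130=0.6070; V=5.797101+0.821256+0.607015=7.2254
k=4 src: inc=0.607015, refl=0.607015·0.333333=0.2023; V=6.618357+0.607015+0.202338=7.4277
k=5 load: inc=0.202338, refl=0.202338·0.739130=0.1496; V=7.225373+0.202338+0.149555=7.5773
k=6 src: inc=0.149555, refl=0.149555·0.333333=0.0499; V=7.427711+0.149555+0.049852=7.6271
k=7 load: inc=0.049852, refl=0.049852·0.739130=0.0368; V=7.577266+0.049852+0.036847=7.6640
k=8 src: inc=0.036847, refl=0.036847·0.333333=0.0123; V=7.627117+0.036847+0.012282=7.6762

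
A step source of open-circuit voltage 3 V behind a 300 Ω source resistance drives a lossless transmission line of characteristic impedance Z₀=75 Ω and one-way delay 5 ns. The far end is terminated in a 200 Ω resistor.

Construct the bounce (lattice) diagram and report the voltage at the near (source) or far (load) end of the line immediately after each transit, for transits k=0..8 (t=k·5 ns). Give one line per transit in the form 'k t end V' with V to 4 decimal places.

Γ_L=0.454545, Γ_S=0.600000; launch V₁=3·75/375=0.600000
k=0 src: V=0.6000
k=1 load: inc=0.600000, refl=0.600000·0.454545=0.2727; V=0.000000+0.600000+0.272727=0.8727
k=2 src: inc=0.272727, refl=0.272727·0.600000=0.1636; V=0.600000+0.272727+0.163636=1.0364
k=3 load: inc=0.163636, refl=0.163636·0.454545=0.0744; V=0.872727+0.163636+0.074380=1.1107
k=4 src: inc=0.074380, refl=0.074380·0.600000=0.0446; V=1.036364+0.074380+0.044628=1.1554
k=5 load: inc=0.044628, refl=0.044628·0.454545=0.0203; V=1.110744+0.044628+0.020285=1.1757
k=6 src: inc=0.020285, refl=0.020285·0.600000=0.0122; V=1.155372+0.020285+0.012171=1.1878
k=7 load: inc=0.012171, refl=0.012171·0.454545=0.0055; V=1.175657+0.012171+0.005532=1.1934
k=8 src: inc=0.005532, refl=0.005532·0.600000=0.0033; V=1.187829+0.005532+0.003319=1.1967

0 0 source 0.6000
1 5 load 0.8727
2 10 source 1.0364
3 15 load 1.1107
4 20 source 1.1554
5 25 load 1.1757
6 30 source 1.1878
7 35 load 1.1934
8 40 source 1.1967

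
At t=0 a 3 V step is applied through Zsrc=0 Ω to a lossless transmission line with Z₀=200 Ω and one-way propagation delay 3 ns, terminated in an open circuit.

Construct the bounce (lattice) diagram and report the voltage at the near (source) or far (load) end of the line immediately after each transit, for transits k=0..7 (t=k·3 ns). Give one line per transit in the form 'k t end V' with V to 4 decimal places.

Γ_L=1.000000, Γ_S=-1.000000; launch V₁=3·200/200=3.000000
k=0 src: V=3.0000
k=1 load: inc=3.000000, refl=3.000000·1.000000=3.0000; V=0.000000+3.000000+3.000000=6.0000
k=2 src: inc=3.000000, refl=3.000000·-1.000000=-3.0000; V=3.000000+3.000000+-3.000000=3.0000
k=3 load: inc=-3.000000, refl=-3.000000·1.000000=-3.0000; V=6.000000+-3.000000+-3.000000=0.0000
k=4 src: inc=-3.000000, refl=-3.000000·-1.000000=3.0000; V=3.000000+-3.000000+3.000000=3.0000
k=5 load: inc=3.000000, refl=3.000000·1.000000=3.0000; V=0.000000+3.000000+3.000000=6.0000
k=6 src: inc=3.000000, refl=3.000000·-1.000000=-3.0000; V=3.000000+3.000000+-3.000000=3.0000
k=7 load: inc=-3.000000, refl=-3.000000·1.000000=-3.0000; V=6.000000+-3.000000+-3.000000=0.0000

0 0 source 3.0000
1 3 load 6.0000
2 6 source 3.0000
3 9 load 0.0000
4 12 source 3.0000
5 15 load 6.0000
6 18 source 3.0000
7 21 load 0.0000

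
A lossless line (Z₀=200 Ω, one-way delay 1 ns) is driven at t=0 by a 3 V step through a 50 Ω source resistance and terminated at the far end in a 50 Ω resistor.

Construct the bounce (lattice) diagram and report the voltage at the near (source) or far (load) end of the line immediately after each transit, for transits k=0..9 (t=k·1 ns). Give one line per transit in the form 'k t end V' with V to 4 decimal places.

0 0 source 2.4000
1 1 load 0.9600
2 2 source 1.8240
3 3 load 1.3056
4 4 source 1.6166
5 5 load 1.4300
6 6 source 1.5420
7 7 load 1.4748
8 8 source 1.5151
9 9 load 1.4909

Γ_L=-0.600000, Γ_S=-0.600000; launch V₁=3·200/250=2.400000
k=0 src: V=2.4000
k=1 load: inc=2.400000, refl=2.400000·-0.600000=-1.4400; V=0.000000+2.400000+-1.440000=0.9600
k=2 src: inc=-1.440000, refl=-1.440000·-0.600000=0.8640; V=2.400000+-1.440000+0.864000=1.8240
k=3 load: inc=0.864000, refl=0.864000·-0.600000=-0.5184; V=0.960000+0.864000+-0.518400=1.3056
k=4 src: inc=-0.518400, refl=-0.518400·-0.600000=0.3110; V=1.824000+-0.518400+0.311040=1.6166
k=5 load: inc=0.311040, refl=0.311040·-0.600000=-0.1866; V=1.305600+0.311040+-0.186624=1.4300
k=6 src: inc=-0.186624, refl=-0.186624·-0.600000=0.1120; V=1.616640+-0.186624+0.111974=1.5420
k=7 load: inc=0.111974, refl=0.111974·-0.600000=-0.0672; V=1.430016+0.111974+-0.067185=1.4748
k=8 src: inc=-0.067185, refl=-0.067185·-0.600000=0.0403; V=1.541990+-0.067185+0.040311=1.5151
k=9 load: inc=0.040311, refl=0.040311·-0.600000=-0.0242; V=1.474806+0.040311+-0.024186=1.4909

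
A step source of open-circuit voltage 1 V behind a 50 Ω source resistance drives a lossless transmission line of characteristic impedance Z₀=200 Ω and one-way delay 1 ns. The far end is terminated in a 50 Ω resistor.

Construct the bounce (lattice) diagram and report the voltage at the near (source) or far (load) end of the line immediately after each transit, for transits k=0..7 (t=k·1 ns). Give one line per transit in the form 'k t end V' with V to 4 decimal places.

0 0 source 0.8000
1 1 load 0.3200
2 2 source 0.6080
3 3 load 0.4352
4 4 source 0.5389
5 5 load 0.4767
6 6 source 0.5140
7 7 load 0.4916

Γ_L=-0.600000, Γ_S=-0.600000; launch V₁=1·200/250=0.800000
k=0 src: V=0.8000
k=1 load: inc=0.800000, refl=0.800000·-0.600000=-0.4800; V=0.000000+0.800000+-0.480000=0.3200
k=2 src: inc=-0.480000, refl=-0.480000·-0.600000=0.2880; V=0.800000+-0.480000+0.288000=0.6080
k=3 load: inc=0.288000, refl=0.288000·-0.600000=-0.1728; V=0.320000+0.288000+-0.172800=0.4352
k=4 src: inc=-0.172800, refl=-0.172800·-0.600000=0.1037; V=0.608000+-0.172800+0.103680=0.5389
k=5 load: inc=0.103680, refl=0.103680·-0.600000=-0.0622; V=0.435200+0.103680+-0.062208=0.4767
k=6 src: inc=-0.062208, refl=-0.062208·-0.600000=0.0373; V=0.538880+-0.062208+0.037325=0.5140
k=7 load: inc=0.037325, refl=0.037325·-0.600000=-0.0224; V=0.476672+0.037325+-0.022395=0.4916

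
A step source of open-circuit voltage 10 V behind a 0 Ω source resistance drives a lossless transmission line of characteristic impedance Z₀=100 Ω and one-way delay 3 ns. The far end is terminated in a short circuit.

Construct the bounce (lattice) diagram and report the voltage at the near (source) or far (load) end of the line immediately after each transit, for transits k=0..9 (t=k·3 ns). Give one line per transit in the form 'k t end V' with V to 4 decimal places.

0 0 source 10.0000
1 3 load 0.0000
2 6 source 10.0000
3 9 load 0.0000
4 12 source 10.0000
5 15 load 0.0000
6 18 source 10.0000
7 21 load 0.0000
8 24 source 10.0000
9 27 load 0.0000

Γ_L=-1.000000, Γ_S=-1.000000; launch V₁=10·100/100=10.000000
k=0 src: V=10.0000
k=1 load: inc=10.000000, refl=10.000000·-1.000000=-10.0000; V=0.000000+10.000000+-10.000000=0.0000
k=2 src: inc=-10.000000, refl=-10.000000·-1.000000=10.0000; V=10.000000+-10.000000+10.000000=10.0000
k=3 load: inc=10.000000, refl=10.000000·-1.000000=-10.0000; V=0.000000+10.000000+-10.000000=0.0000
k=4 src: inc=-10.000000, refl=-10.000000·-1.000000=10.0000; V=10.000000+-10.000000+10.000000=10.0000
k=5 load: inc=10.000000, refl=10.000000·-1.000000=-10.0000; V=0.000000+10.000000+-10.000000=0.0000
k=6 src: inc=-10.000000, refl=-10.000000·-1.000000=10.0000; V=10.000000+-10.000000+10.000000=10.0000
k=7 load: inc=10.000000, refl=10.000000·-1.000000=-10.0000; V=0.000000+10.000000+-10.000000=0.0000
k=8 src: inc=-10.000000, refl=-10.000000·-1.000000=10.0000; V=10.000000+-10.000000+10.000000=10.0000
k=9 load: inc=10.000000, refl=10.000000·-1.000000=-10.0000; V=0.000000+10.000000+-10.000000=0.0000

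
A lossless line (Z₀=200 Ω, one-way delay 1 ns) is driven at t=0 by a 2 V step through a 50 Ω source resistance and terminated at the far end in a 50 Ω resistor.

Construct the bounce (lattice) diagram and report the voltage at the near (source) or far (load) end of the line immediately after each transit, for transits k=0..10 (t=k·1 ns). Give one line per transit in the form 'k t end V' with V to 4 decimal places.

0 0 source 1.6000
1 1 load 0.6400
2 2 source 1.2160
3 3 load 0.8704
4 4 source 1.0778
5 5 load 0.9533
6 6 source 1.0280
7 7 load 0.9832
8 8 source 1.0101
9 9 load 0.9940
10 10 source 1.0036

Γ_L=-0.600000, Γ_S=-0.600000; launch V₁=2·200/250=1.600000
k=0 src: V=1.6000
k=1 load: inc=1.600000, refl=1.600000·-0.600000=-0.9600; V=0.000000+1.600000+-0.960000=0.6400
k=2 src: inc=-0.960000, refl=-0.960000·-0.600000=0.5760; V=1.600000+-0.960000+0.576000=1.2160
k=3 load: inc=0.576000, refl=0.576000·-0.600000=-0.3456; V=0.640000+0.576000+-0.345600=0.8704
k=4 src: inc=-0.345600, refl=-0.345600·-0.600000=0.2074; V=1.216000+-0.345600+0.207360=1.0778
k=5 load: inc=0.207360, refl=0.207360·-0.600000=-0.1244; V=0.870400+0.207360+-0.124416=0.9533
k=6 src: inc=-0.124416, refl=-0.124416·-0.600000=0.0746; V=1.077760+-0.124416+0.074650=1.0280
k=7 load: inc=0.074650, refl=0.074650·-0.600000=-0.0448; V=0.953344+0.074650+-0.044790=0.9832
k=8 src: inc=-0.044790, refl=-0.044790·-0.600000=0.0269; V=1.027994+-0.044790+0.026874=1.0101
k=9 load: inc=0.026874, refl=0.026874·-0.600000=-0.0161; V=0.983204+0.026874+-0.016124=0.9940
k=10 src: inc=-0.016124, refl=-0.016124·-0.600000=0.0097; V=1.010078+-0.016124+0.009675=1.0036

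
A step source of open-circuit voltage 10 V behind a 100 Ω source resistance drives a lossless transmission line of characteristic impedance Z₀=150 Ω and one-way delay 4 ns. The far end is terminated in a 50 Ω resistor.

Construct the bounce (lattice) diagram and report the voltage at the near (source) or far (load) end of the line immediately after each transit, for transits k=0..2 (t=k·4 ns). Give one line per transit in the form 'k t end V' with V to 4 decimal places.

Γ_L=-0.500000, Γ_S=-0.200000; launch V₁=10·150/250=6.000000
k=0 src: V=6.0000
k=1 load: inc=6.000000, refl=6.000000·-0.500000=-3.0000; V=0.000000+6.000000+-3.000000=3.0000
k=2 src: inc=-3.000000, refl=-3.000000·-0.200000=0.6000; V=6.000000+-3.000000+0.600000=3.6000

0 0 source 6.0000
1 4 load 3.0000
2 8 source 3.6000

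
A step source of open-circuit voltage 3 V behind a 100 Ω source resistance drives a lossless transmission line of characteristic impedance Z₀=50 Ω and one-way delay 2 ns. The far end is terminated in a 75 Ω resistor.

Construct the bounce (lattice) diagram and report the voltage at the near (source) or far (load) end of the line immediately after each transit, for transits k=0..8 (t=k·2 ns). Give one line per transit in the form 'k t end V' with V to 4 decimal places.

Γ_L=0.200000, Γ_S=0.333333; launch V₁=3·50/150=1.000000
k=0 src: V=1.0000
k=1 load: inc=1.000000, refl=1.000000·0.200000=0.2000; V=0.000000+1.000000+0.200000=1.2000
k=2 src: inc=0.200000, refl=0.200000·0.333333=0.0667; V=1.000000+0.200000+0.066667=1.2667
k=3 load: inc=0.066667, refl=0.066667·0.200000=0.0133; V=1.200000+0.066667+0.013333=1.2800
k=4 src: inc=0.013333, refl=0.013333·0.333333=0.0044; V=1.266667+0.013333+0.004444=1.2844
k=5 load: inc=0.004444, refl=0.004444·0.200000=0.0009; V=1.280000+0.004444+0.000889=1.2853
k=6 src: inc=0.000889, refl=0.000889·0.333333=0.0003; V=1.284444+0.000889+0.000296=1.2856
k=7 load: inc=0.000296, refl=0.000296·0.200000=0.0001; V=1.285333+0.000296+0.000059=1.2857
k=8 src: inc=0.000059, refl=0.000059·0.333333=0.0000; V=1.285630+0.000059+0.000020=1.2857

0 0 source 1.0000
1 2 load 1.2000
2 4 source 1.2667
3 6 load 1.2800
4 8 source 1.2844
5 10 load 1.2853
6 12 source 1.2856
7 14 load 1.2857
8 16 source 1.2857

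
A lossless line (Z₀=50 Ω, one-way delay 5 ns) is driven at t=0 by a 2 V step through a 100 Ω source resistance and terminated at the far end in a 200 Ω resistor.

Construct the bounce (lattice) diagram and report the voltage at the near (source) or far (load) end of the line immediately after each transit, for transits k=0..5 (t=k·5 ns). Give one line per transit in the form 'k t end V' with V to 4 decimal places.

Γ_L=0.600000, Γ_S=0.333333; launch V₁=2·50/150=0.666667
k=0 src: V=0.6667
k=1 load: inc=0.666667, refl=0.666667·0.600000=0.4000; V=0.000000+0.666667+0.400000=1.0667
k=2 src: inc=0.400000, refl=0.400000·0.333333=0.1333; V=0.666667+0.400000+0.133333=1.2000
k=3 load: inc=0.133333, refl=0.133333·0.600000=0.0800; V=1.066667+0.133333+0.080000=1.2800
k=4 src: inc=0.080000, refl=0.080000·0.333333=0.0267; V=1.200000+0.080000+0.026667=1.3067
k=5 load: inc=0.026667, refl=0.026667·0.600000=0.0160; V=1.280000+0.026667+0.016000=1.3227

0 0 source 0.6667
1 5 load 1.0667
2 10 source 1.2000
3 15 load 1.2800
4 20 source 1.3067
5 25 load 1.3227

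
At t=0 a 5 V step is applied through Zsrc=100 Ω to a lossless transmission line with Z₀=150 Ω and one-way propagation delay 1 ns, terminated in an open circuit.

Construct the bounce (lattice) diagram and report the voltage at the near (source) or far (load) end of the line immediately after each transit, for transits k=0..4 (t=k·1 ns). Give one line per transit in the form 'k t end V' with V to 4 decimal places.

0 0 source 3.0000
1 1 load 6.0000
2 2 source 5.4000
3 3 load 4.8000
4 4 source 4.9200

Γ_L=1.000000, Γ_S=-0.200000; launch V₁=5·150/250=3.000000
k=0 src: V=3.0000
k=1 load: inc=3.000000, refl=3.000000·1.000000=3.0000; V=0.000000+3.000000+3.000000=6.0000
k=2 src: inc=3.000000, refl=3.000000·-0.200000=-0.6000; V=3.000000+3.000000+-0.600000=5.4000
k=3 load: inc=-0.600000, refl=-0.600000·1.000000=-0.6000; V=6.000000+-0.600000+-0.600000=4.8000
k=4 src: inc=-0.600000, refl=-0.600000·-0.200000=0.1200; V=5.400000+-0.600000+0.120000=4.9200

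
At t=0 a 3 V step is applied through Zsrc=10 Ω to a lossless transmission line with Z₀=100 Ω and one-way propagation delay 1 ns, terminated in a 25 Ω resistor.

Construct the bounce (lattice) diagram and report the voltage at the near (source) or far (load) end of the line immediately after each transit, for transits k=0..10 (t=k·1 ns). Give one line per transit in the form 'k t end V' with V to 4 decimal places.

Γ_L=-0.600000, Γ_S=-0.818182; launch V₁=3·100/110=2.727273
k=0 src: V=2.7273
k=1 load: inc=2.727273, refl=2.727273·-0.600000=-1.6364; V=0.000000+2.727273+-1.636364=1.0909
k=2 src: inc=-1.636364, refl=-1.636364·-0.818182=1.3388; V=2.727273+-1.636364+1.338843=2.4298
k=3 load: inc=1.338843, refl=1.338843·-0.600000=-0.8033; V=1.090909+1.338843+-0.803306=1.6264
k=4 src: inc=-0.803306, refl=-0.803306·-0.818182=0.6573; V=2.429752+-0.803306+0.657250=2.2837
k=5 load: inc=0.657250, refl=0.657250·-0.600000=-0.3944; V=1.626446+0.657250+-0.394350=1.8893
k=6 src: inc=-0.394350, refl=-0.394350·-0.818182=0.3227; V=2.283696+-0.394350+0.322650=2.2120
k=7 load: inc=0.322650, refl=0.322650·-0.600000=-0.1936; V=1.889346+0.322650+-0.193590=2.0184
k=8 src: inc=-0.193590, refl=-0.193590·-0.818182=0.1584; V=2.211996+-0.193590+0.158392=2.1768
k=9 load: inc=0.158392, refl=0.158392·-0.600000=-0.0950; V=2.018406+0.158392+-0.095035=2.0818
k=10 src: inc=-0.095035, refl=-0.095035·-0.818182=0.0778; V=2.176798+-0.095035+0.077756=2.1595

0 0 source 2.7273
1 1 load 1.0909
2 2 source 2.4298
3 3 load 1.6264
4 4 source 2.2837
5 5 load 1.8893
6 6 source 2.2120
7 7 load 2.0184
8 8 source 2.1768
9 9 load 2.0818
10 10 source 2.1595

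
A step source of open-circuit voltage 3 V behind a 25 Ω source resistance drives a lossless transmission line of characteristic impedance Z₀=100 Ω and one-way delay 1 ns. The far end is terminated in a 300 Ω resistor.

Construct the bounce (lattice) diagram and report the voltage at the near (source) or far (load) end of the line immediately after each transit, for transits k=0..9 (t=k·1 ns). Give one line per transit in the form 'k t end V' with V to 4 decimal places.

Γ_L=0.500000, Γ_S=-0.600000; launch V₁=3·100/125=2.400000
k=0 src: V=2.4000
k=1 load: inc=2.400000, refl=2.400000·0.500000=1.2000; V=0.000000+2.400000+1.200000=3.6000
k=2 src: inc=1.200000, refl=1.200000·-0.600000=-0.7200; V=2.400000+1.200000+-0.720000=2.8800
k=3 load: inc=-0.720000, refl=-0.720000·0.500000=-0.3600; V=3.600000+-0.720000+-0.360000=2.5200
k=4 src: inc=-0.360000, refl=-0.360000·-0.600000=0.2160; V=2.880000+-0.360000+0.216000=2.7360
k=5 load: inc=0.216000, refl=0.216000·0.500000=0.1080; V=2.520000+0.216000+0.108000=2.8440
k=6 src: inc=0.108000, refl=0.108000·-0.600000=-0.0648; V=2.736000+0.108000+-0.064800=2.7792
k=7 load: inc=-0.064800, refl=-0.064800·0.500000=-0.0324; V=2.844000+-0.064800+-0.032400=2.7468
k=8 src: inc=-0.032400, refl=-0.032400·-0.600000=0.0194; V=2.779200+-0.032400+0.019440=2.7662
k=9 load: inc=0.019440, refl=0.019440·0.500000=0.0097; V=2.746800+0.019440+0.009720=2.7760

0 0 source 2.4000
1 1 load 3.6000
2 2 source 2.8800
3 3 load 2.5200
4 4 source 2.7360
5 5 load 2.8440
6 6 source 2.7792
7 7 load 2.7468
8 8 source 2.7662
9 9 load 2.7760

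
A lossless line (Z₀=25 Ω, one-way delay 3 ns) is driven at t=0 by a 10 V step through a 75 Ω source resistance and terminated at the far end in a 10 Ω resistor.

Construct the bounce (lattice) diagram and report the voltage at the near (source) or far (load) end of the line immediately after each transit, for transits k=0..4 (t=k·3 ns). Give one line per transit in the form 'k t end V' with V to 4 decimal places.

0 0 source 2.5000
1 3 load 1.4286
2 6 source 0.8929
3 9 load 1.1224
4 12 source 1.2372

Γ_L=-0.428571, Γ_S=0.500000; launch V₁=10·25/100=2.500000
k=0 src: V=2.5000
k=1 load: inc=2.500000, refl=2.500000·-0.428571=-1.0714; V=0.000000+2.500000+-1.071429=1.4286
k=2 src: inc=-1.071429, refl=-1.071429·0.500000=-0.5357; V=2.500000+-1.071429+-0.535714=0.8929
k=3 load: inc=-0.535714, refl=-0.535714·-0.428571=0.2296; V=1.428571+-0.535714+0.229592=1.1224
k=4 src: inc=0.229592, refl=0.229592·0.500000=0.1148; V=0.892857+0.229592+0.114796=1.2372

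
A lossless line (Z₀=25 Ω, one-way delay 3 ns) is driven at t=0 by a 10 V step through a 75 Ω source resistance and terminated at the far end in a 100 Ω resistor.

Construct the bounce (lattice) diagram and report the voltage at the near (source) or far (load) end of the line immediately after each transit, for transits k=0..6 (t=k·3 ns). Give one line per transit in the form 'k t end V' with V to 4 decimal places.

0 0 source 2.5000
1 3 load 4.0000
2 6 source 4.7500
3 9 load 5.2000
4 12 source 5.4250
5 15 load 5.5600
6 18 source 5.6275

Γ_L=0.600000, Γ_S=0.500000; launch V₁=10·25/100=2.500000
k=0 src: V=2.5000
k=1 load: inc=2.500000, refl=2.500000·0.600000=1.5000; V=0.000000+2.500000+1.500000=4.0000
k=2 src: inc=1.500000, refl=1.500000·0.500000=0.7500; V=2.500000+1.500000+0.750000=4.7500
k=3 load: inc=0.750000, refl=0.750000·0.600000=0.4500; V=4.000000+0.750000+0.450000=5.2000
k=4 src: inc=0.450000, refl=0.450000·0.500000=0.2250; V=4.750000+0.450000+0.225000=5.4250
k=5 load: inc=0.225000, refl=0.225000·0.600000=0.1350; V=5.200000+0.225000+0.135000=5.5600
k=6 src: inc=0.135000, refl=0.135000·0.500000=0.0675; V=5.425000+0.135000+0.067500=5.6275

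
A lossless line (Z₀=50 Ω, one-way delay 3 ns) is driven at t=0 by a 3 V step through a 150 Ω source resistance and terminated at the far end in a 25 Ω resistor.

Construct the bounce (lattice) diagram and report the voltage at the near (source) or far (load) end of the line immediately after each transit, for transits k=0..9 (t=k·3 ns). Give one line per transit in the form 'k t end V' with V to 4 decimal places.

0 0 source 0.7500
1 3 load 0.5000
2 6 source 0.3750
3 9 load 0.4167
4 12 source 0.4375
5 15 load 0.4306
6 18 source 0.4271
7 21 load 0.4282
8 24 source 0.4288
9 27 load 0.4286

Γ_L=-0.333333, Γ_S=0.500000; launch V₁=3·50/200=0.750000
k=0 src: V=0.7500
k=1 load: inc=0.750000, refl=0.750000·-0.333333=-0.2500; V=0.000000+0.750000+-0.250000=0.5000
k=2 src: inc=-0.250000, refl=-0.250000·0.500000=-0.1250; V=0.750000+-0.250000+-0.125000=0.3750
k=3 load: inc=-0.125000, refl=-0.125000·-0.333333=0.0417; V=0.500000+-0.125000+0.041667=0.4167
k=4 src: inc=0.041667, refl=0.041667·0.500000=0.0208; V=0.375000+0.041667+0.020833=0.4375
k=5 load: inc=0.020833, refl=0.020833·-0.333333=-0.0069; V=0.416667+0.020833+-0.006944=0.4306
k=6 src: inc=-0.006944, refl=-0.006944·0.500000=-0.0035; V=0.437500+-0.006944+-0.003472=0.4271
k=7 load: inc=-0.003472, refl=-0.003472·-0.333333=0.0012; V=0.430556+-0.003472+0.001157=0.4282
k=8 src: inc=0.001157, refl=0.001157·0.500000=0.0006; V=0.427083+0.001157+0.000579=0.4288
k=9 load: inc=0.000579, refl=0.000579·-0.333333=-0.0002; V=0.428241+0.000579+-0.000193=0.4286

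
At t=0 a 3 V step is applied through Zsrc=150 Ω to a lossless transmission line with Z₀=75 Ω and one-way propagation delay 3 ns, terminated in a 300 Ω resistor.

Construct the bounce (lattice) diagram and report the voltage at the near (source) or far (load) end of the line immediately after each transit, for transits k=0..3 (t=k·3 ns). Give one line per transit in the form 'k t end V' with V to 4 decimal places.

0 0 source 1.0000
1 3 load 1.6000
2 6 source 1.8000
3 9 load 1.9200

Γ_L=0.600000, Γ_S=0.333333; launch V₁=3·75/225=1.000000
k=0 src: V=1.0000
k=1 load: inc=1.000000, refl=1.000000·0.600000=0.6000; V=0.000000+1.000000+0.600000=1.6000
k=2 src: inc=0.600000, refl=0.600000·0.333333=0.2000; V=1.000000+0.600000+0.200000=1.8000
k=3 load: inc=0.200000, refl=0.200000·0.600000=0.1200; V=1.600000+0.200000+0.120000=1.9200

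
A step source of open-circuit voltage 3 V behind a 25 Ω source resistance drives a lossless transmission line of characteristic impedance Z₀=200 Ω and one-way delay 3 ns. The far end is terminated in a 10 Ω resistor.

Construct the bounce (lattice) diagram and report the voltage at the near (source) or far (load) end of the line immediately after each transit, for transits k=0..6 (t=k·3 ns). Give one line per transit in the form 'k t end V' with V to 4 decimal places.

Γ_L=-0.904762, Γ_S=-0.777778; launch V₁=3·200/225=2.666667
k=0 src: V=2.6667
k=1 load: inc=2.666667, refl=2.666667·-0.904762=-2.4127; V=0.000000+2.666667+-2.412698=0.2540
k=2 src: inc=-2.412698, refl=-2.412698·-0.777778=1.8765; V=2.666667+-2.412698+1.876543=2.1305
k=3 load: inc=1.876543, refl=1.876543·-0.904762=-1.6978; V=0.253968+1.876543+-1.697825=0.4327
k=4 src: inc=-1.697825, refl=-1.697825·-0.777778=1.3205; V=2.130511+-1.697825+1.320530=1.7532
k=5 load: inc=1.320530, refl=1.320530·-0.904762=-1.1948; V=0.432687+1.320530+-1.194766=0.5585
k=6 src: inc=-1.194766, refl=-1.194766·-0.777778=0.9293; V=1.753217+-1.194766+0.929262=1.4877

0 0 source 2.6667
1 3 load 0.2540
2 6 source 2.1305
3 9 load 0.4327
4 12 source 1.7532
5 15 load 0.5585
6 18 source 1.4877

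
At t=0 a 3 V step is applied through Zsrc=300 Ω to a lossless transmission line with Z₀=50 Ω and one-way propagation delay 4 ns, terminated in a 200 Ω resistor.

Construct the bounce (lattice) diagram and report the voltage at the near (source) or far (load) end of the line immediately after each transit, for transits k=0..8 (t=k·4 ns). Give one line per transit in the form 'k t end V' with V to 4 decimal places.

Γ_L=0.600000, Γ_S=0.714286; launch V₁=3·50/350=0.428571
k=0 src: V=0.4286
k=1 load: inc=0.428571, refl=0.428571·0.600000=0.2571; V=0.000000+0.428571+0.257143=0.6857
k=2 src: inc=0.257143, refl=0.257143·0.714286=0.1837; V=0.428571+0.257143+0.183673=0.8694
k=3 load: inc=0.183673, refl=0.183673·0.600000=0.1102; V=0.685714+0.183673+0.110204=0.9796
k=4 src: inc=0.110204, refl=0.110204·0.714286=0.0787; V=0.869388+0.110204+0.078717=1.0583
k=5 load: inc=0.078717, refl=0.078717·0.600000=0.0472; V=0.979592+0.078717+0.047230=1.1055
k=6 src: inc=0.047230, refl=0.047230·0.714286=0.0337; V=1.058309+0.047230+0.033736=1.1393
k=7 load: inc=0.033736, refl=0.033736·0.600000=0.0202; V=1.105539+0.033736+0.020242=1.1595
k=8 src: inc=0.020242, refl=0.020242·0.714286=0.0145; V=1.139275+0.020242+0.014458=1.1740

0 0 source 0.4286
1 4 load 0.6857
2 8 source 0.8694
3 12 load 0.9796
4 16 source 1.0583
5 20 load 1.1055
6 24 source 1.1393
7 28 load 1.1595
8 32 source 1.1740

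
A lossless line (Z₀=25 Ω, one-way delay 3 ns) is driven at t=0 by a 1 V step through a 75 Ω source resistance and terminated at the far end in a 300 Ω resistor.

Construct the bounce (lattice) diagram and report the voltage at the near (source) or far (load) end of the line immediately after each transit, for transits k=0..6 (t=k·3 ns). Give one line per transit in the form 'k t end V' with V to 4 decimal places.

0 0 source 0.2500
1 3 load 0.4615
2 6 source 0.5673
3 9 load 0.6568
4 12 source 0.7016
5 15 load 0.7394
6 18 source 0.7583

Γ_L=0.846154, Γ_S=0.500000; launch V₁=1·25/100=0.250000
k=0 src: V=0.2500
k=1 load: inc=0.250000, refl=0.250000·0.846154=0.2115; V=0.000000+0.250000+0.211538=0.4615
k=2 src: inc=0.211538, refl=0.211538·0.500000=0.1058; V=0.250000+0.211538+0.105769=0.5673
k=3 load: inc=0.105769, refl=0.105769·0.846154=0.0895; V=0.461538+0.105769+0.089497=0.6568
k=4 src: inc=0.089497, refl=0.089497·0.500000=0.0447; V=0.567308+0.089497+0.044749=0.7016
k=5 load: inc=0.044749, refl=0.044749·0.846154=0.0379; V=0.656805+0.044749+0.037864=0.7394
k=6 src: inc=0.037864, refl=0.037864·0.500000=0.0189; V=0.701553+0.037864+0.018932=0.7583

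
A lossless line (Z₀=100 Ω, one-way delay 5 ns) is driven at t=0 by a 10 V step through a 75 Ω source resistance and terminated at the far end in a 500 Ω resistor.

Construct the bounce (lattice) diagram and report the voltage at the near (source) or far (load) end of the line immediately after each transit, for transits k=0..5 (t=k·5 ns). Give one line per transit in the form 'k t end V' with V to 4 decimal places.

0 0 source 5.7143
1 5 load 9.5238
2 10 source 8.9796
3 15 load 8.6168
4 20 source 8.6686
5 25 load 8.7032

Γ_L=0.666667, Γ_S=-0.142857; launch V₁=10·100/175=5.714286
k=0 src: V=5.7143
k=1 load: inc=5.714286, refl=5.714286·0.666667=3.8095; V=0.000000+5.714286+3.809524=9.5238
k=2 src: inc=3.809524, refl=3.809524·-0.142857=-0.5442; V=5.714286+3.809524+-0.544218=8.9796
k=3 load: inc=-0.544218, refl=-0.544218·0.666667=-0.3628; V=9.523810+-0.544218+-0.362812=8.6168
k=4 src: inc=-0.362812, refl=-0.362812·-0.142857=0.0518; V=8.979592+-0.362812+0.051830=8.6686
k=5 load: inc=0.051830, refl=0.051830·0.666667=0.0346; V=8.616780+0.051830+0.034554=8.7032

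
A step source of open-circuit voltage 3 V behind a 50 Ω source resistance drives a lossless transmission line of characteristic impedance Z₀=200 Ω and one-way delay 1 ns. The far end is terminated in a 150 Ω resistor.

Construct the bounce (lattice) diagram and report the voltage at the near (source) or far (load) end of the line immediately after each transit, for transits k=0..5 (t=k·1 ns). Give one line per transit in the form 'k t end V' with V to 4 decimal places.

0 0 source 2.4000
1 1 load 2.0571
2 2 source 2.2629
3 3 load 2.2335
4 4 source 2.2511
5 5 load 2.2486

Γ_L=-0.142857, Γ_S=-0.600000; launch V₁=3·200/250=2.400000
k=0 src: V=2.4000
k=1 load: inc=2.400000, refl=2.400000·-0.142857=-0.3429; V=0.000000+2.400000+-0.342857=2.0571
k=2 src: inc=-0.342857, refl=-0.342857·-0.600000=0.2057; V=2.400000+-0.342857+0.205714=2.2629
k=3 load: inc=0.205714, refl=0.205714·-0.142857=-0.0294; V=2.057143+0.205714+-0.029388=2.2335
k=4 src: inc=-0.029388, refl=-0.029388·-0.600000=0.0176; V=2.262857+-0.029388+0.017633=2.2511
k=5 load: inc=0.017633, refl=0.017633·-0.142857=-0.0025; V=2.233469+0.017633+-0.002519=2.2486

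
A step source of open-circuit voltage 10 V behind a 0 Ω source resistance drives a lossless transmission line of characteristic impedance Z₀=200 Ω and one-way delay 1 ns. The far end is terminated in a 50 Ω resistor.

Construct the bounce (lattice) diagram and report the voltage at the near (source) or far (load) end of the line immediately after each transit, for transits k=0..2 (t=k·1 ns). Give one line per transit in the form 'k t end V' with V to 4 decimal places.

Γ_L=-0.600000, Γ_S=-1.000000; launch V₁=10·200/200=10.000000
k=0 src: V=10.0000
k=1 load: inc=10.000000, refl=10.000000·-0.600000=-6.0000; V=0.000000+10.000000+-6.000000=4.0000
k=2 src: inc=-6.000000, refl=-6.000000·-1.000000=6.0000; V=10.000000+-6.000000+6.000000=10.0000

0 0 source 10.0000
1 1 load 4.0000
2 2 source 10.0000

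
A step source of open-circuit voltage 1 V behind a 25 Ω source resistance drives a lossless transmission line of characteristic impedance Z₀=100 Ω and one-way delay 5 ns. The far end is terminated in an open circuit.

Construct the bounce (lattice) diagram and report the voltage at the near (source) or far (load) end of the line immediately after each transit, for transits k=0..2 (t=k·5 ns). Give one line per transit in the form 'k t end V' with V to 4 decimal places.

0 0 source 0.8000
1 5 load 1.6000
2 10 source 1.1200

Γ_L=1.000000, Γ_S=-0.600000; launch V₁=1·100/125=0.800000
k=0 src: V=0.8000
k=1 load: inc=0.800000, refl=0.800000·1.000000=0.8000; V=0.000000+0.800000+0.800000=1.6000
k=2 src: inc=0.800000, refl=0.800000·-0.600000=-0.4800; V=0.800000+0.800000+-0.480000=1.1200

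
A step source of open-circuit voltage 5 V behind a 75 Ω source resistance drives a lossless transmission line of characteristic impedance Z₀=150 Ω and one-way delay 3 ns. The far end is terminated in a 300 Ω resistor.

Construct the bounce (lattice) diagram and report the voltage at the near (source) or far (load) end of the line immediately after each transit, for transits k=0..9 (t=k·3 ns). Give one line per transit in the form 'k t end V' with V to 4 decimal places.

0 0 source 3.3333
1 3 load 4.4444
2 6 source 4.0741
3 9 load 3.9506
4 12 source 3.9918
5 15 load 4.0055
6 18 source 4.0009
7 21 load 3.9994
8 24 source 3.9999
9 27 load 4.0001

Γ_L=0.333333, Γ_S=-0.333333; launch V₁=5·150/225=3.333333
k=0 src: V=3.3333
k=1 load: inc=3.333333, refl=3.333333·0.333333=1.1111; V=0.000000+3.333333+1.111111=4.4444
k=2 src: inc=1.111111, refl=1.111111·-0.333333=-0.3704; V=3.333333+1.111111+-0.370370=4.0741
k=3 load: inc=-0.370370, refl=-0.370370·0.333333=-0.1235; V=4.444444+-0.370370+-0.123457=3.9506
k=4 src: inc=-0.123457, refl=-0.123457·-0.333333=0.0412; V=4.074074+-0.123457+0.041152=3.9918
k=5 load: inc=0.041152, refl=0.041152·0.333333=0.0137; V=3.950617+0.041152+0.013717=4.0055
k=6 src: inc=0.013717, refl=0.013717·-0.333333=-0.0046; V=3.991770+0.013717+-0.004572=4.0009
k=7 load: inc=-0.004572, refl=-0.004572·0.333333=-0.0015; V=4.005487+-0.004572+-0.001524=3.9994
k=8 src: inc=-0.001524, refl=-0.001524·-0.333333=0.0005; V=4.000914+-0.001524+0.000508=3.9999
k=9 load: inc=0.000508, refl=0.000508·0.333333=0.0002; V=3.999390+0.000508+0.000169=4.0001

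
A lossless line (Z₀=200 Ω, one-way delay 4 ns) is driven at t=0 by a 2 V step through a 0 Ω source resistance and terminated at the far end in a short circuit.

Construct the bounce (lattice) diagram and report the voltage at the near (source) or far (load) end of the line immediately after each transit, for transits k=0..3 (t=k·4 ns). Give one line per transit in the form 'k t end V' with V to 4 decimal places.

0 0 source 2.0000
1 4 load 0.0000
2 8 source 2.0000
3 12 load 0.0000

Γ_L=-1.000000, Γ_S=-1.000000; launch V₁=2·200/200=2.000000
k=0 src: V=2.0000
k=1 load: inc=2.000000, refl=2.000000·-1.000000=-2.0000; V=0.000000+2.000000+-2.000000=0.0000
k=2 src: inc=-2.000000, refl=-2.000000·-1.000000=2.0000; V=2.000000+-2.000000+2.000000=2.0000
k=3 load: inc=2.000000, refl=2.000000·-1.000000=-2.0000; V=0.000000+2.000000+-2.000000=0.0000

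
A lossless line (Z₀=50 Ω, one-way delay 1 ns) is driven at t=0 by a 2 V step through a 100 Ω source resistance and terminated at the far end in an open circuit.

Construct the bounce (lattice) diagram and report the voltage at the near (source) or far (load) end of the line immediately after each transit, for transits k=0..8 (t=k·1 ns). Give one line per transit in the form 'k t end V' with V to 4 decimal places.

Γ_L=1.000000, Γ_S=0.333333; launch V₁=2·50/150=0.666667
k=0 src: V=0.6667
k=1 load: inc=0.666667, refl=0.666667·1.000000=0.6667; V=0.000000+0.666667+0.666667=1.3333
k=2 src: inc=0.666667, refl=0.666667·0.333333=0.2222; V=0.666667+0.666667+0.222222=1.5556
k=3 load: inc=0.222222, refl=0.222222·1.000000=0.2222; V=1.333333+0.222222+0.222222=1.7778
k=4 src: inc=0.222222, refl=0.222222·0.333333=0.0741; V=1.555556+0.222222+0.074074=1.8519
k=5 load: inc=0.074074, refl=0.074074·1.000000=0.0741; V=1.777778+0.074074+0.074074=1.9259
k=6 src: inc=0.074074, refl=0.074074·0.333333=0.0247; V=1.851852+0.074074+0.024691=1.9506
k=7 load: inc=0.024691, refl=0.024691·1.000000=0.0247; V=1.925926+0.024691+0.024691=1.9753
k=8 src: inc=0.024691, refl=0.024691·0.333333=0.0082; V=1.950617+0.024691+0.008230=1.9835

0 0 source 0.6667
1 1 load 1.3333
2 2 source 1.5556
3 3 load 1.7778
4 4 source 1.8519
5 5 load 1.9259
6 6 source 1.9506
7 7 load 1.9753
8 8 source 1.9835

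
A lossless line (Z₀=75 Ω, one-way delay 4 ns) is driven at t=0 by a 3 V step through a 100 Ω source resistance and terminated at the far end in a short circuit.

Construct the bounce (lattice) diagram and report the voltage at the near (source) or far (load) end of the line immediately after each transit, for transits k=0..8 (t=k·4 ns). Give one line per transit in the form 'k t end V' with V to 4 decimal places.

0 0 source 1.2857
1 4 load 0.0000
2 8 source -0.1837
3 12 load 0.0000
4 16 source 0.0262
5 20 load 0.0000
6 24 source -0.0037
7 28 load 0.0000
8 32 source 0.0005

Γ_L=-1.000000, Γ_S=0.142857; launch V₁=3·75/175=1.285714
k=0 src: V=1.2857
k=1 load: inc=1.285714, refl=1.285714·-1.000000=-1.2857; V=0.000000+1.285714+-1.285714=0.0000
k=2 src: inc=-1.285714, refl=-1.285714·0.142857=-0.1837; V=1.285714+-1.285714+-0.183673=-0.1837
k=3 load: inc=-0.183673, refl=-0.183673·-1.000000=0.1837; V=0.000000+-0.183673+0.183673=0.0000
k=4 src: inc=0.183673, refl=0.183673·0.142857=0.0262; V=-0.183673+0.183673+0.026239=0.0262
k=5 load: inc=0.026239, refl=0.026239·-1.000000=-0.0262; V=0.000000+0.026239+-0.026239=0.0000
k=6 src: inc=-0.026239, refl=-0.026239·0.142857=-0.0037; V=0.026239+-0.026239+-0.003748=-0.0037
k=7 load: inc=-0.003748, refl=-0.003748·-1.000000=0.0037; V=0.000000+-0.003748+0.003748=0.0000
k=8 src: inc=0.003748, refl=0.003748·0.142857=0.0005; V=-0.003748+0.003748+0.000535=0.0005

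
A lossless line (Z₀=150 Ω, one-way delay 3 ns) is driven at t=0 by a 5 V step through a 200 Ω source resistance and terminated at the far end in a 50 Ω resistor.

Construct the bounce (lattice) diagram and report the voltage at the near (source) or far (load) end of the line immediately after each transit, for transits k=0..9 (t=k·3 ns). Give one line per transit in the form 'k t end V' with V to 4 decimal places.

0 0 source 2.1429
1 3 load 1.0714
2 6 source 0.9184
3 9 load 0.9949
4 12 source 1.0058
5 15 load 1.0004
6 18 source 0.9996
7 21 load 1.0000
8 24 source 1.0000
9 27 load 1.0000

Γ_L=-0.500000, Γ_S=0.142857; launch V₁=5·150/350=2.142857
k=0 src: V=2.1429
k=1 load: inc=2.142857, refl=2.142857·-0.500000=-1.0714; V=0.000000+2.142857+-1.071429=1.0714
k=2 src: inc=-1.071429, refl=-1.071429·0.142857=-0.1531; V=2.142857+-1.071429+-0.153061=0.9184
k=3 load: inc=-0.153061, refl=-0.153061·-0.500000=0.0765; V=1.071429+-0.153061+0.076531=0.9949
k=4 src: inc=0.076531, refl=0.076531·0.142857=0.0109; V=0.918367+0.076531+0.010933=1.0058
k=5 load: inc=0.010933, refl=0.010933·-0.500000=-0.0055; V=0.994898+0.010933+-0.005466=1.0004
k=6 src: inc=-0.005466, refl=-0.005466·0.142857=-0.0008; V=1.005831+-0.005466+-0.000781=0.9996
k=7 load: inc=-0.000781, refl=-0.000781·-0.500000=0.0004; V=1.000364+-0.000781+0.000390=1.0000
k=8 src: inc=0.000390, refl=0.000390·0.142857=0.0001; V=0.999584+0.000390+0.000056=1.0000
k=9 load: inc=0.000056, refl=0.000056·-0.500000=-0.0000; V=0.999974+0.000056+-0.000028=1.0000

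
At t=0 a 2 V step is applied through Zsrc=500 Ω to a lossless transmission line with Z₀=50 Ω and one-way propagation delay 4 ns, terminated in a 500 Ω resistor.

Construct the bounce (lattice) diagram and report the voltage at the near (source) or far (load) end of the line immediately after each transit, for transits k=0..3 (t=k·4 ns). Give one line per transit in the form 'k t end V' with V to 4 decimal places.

0 0 source 0.1818
1 4 load 0.3306
2 8 source 0.4523
3 12 load 0.5519

Γ_L=0.818182, Γ_S=0.818182; launch V₁=2·50/550=0.181818
k=0 src: V=0.1818
k=1 load: inc=0.181818, refl=0.181818·0.818182=0.1488; V=0.000000+0.181818+0.148760=0.3306
k=2 src: inc=0.148760, refl=0.148760·0.818182=0.1217; V=0.181818+0.148760+0.121713=0.4523
k=3 load: inc=0.121713, refl=0.121713·0.818182=0.0996; V=0.330579+0.121713+0.099583=0.5519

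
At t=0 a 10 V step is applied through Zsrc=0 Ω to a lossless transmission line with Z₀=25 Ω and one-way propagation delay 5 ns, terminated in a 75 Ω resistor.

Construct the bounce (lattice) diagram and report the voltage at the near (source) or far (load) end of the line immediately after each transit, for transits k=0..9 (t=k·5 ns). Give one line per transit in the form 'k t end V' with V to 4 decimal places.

Γ_L=0.500000, Γ_S=-1.000000; launch V₁=10·25/25=10.000000
k=0 src: V=10.0000
k=1 load: inc=10.000000, refl=10.000000·0.500000=5.0000; V=0.000000+10.000000+5.000000=15.0000
k=2 src: inc=5.000000, refl=5.000000·-1.000000=-5.0000; V=10.000000+5.000000+-5.000000=10.0000
k=3 load: inc=-5.000000, refl=-5.000000·0.500000=-2.5000; V=15.000000+-5.000000+-2.500000=7.5000
k=4 src: inc=-2.500000, refl=-2.500000·-1.000000=2.5000; V=10.000000+-2.500000+2.500000=10.0000
k=5 load: inc=2.500000, refl=2.500000·0.500000=1.2500; V=7.500000+2.500000+1.250000=11.2500
k=6 src: inc=1.250000, refl=1.250000·-1.000000=-1.2500; V=10.000000+1.250000+-1.250000=10.0000
k=7 load: inc=-1.250000, refl=-1.250000·0.500000=-0.6250; V=11.250000+-1.250000+-0.625000=9.3750
k=8 src: inc=-0.625000, refl=-0.625000·-1.000000=0.6250; V=10.000000+-0.625000+0.625000=10.0000
k=9 load: inc=0.625000, refl=0.625000·0.500000=0.3125; V=9.375000+0.625000+0.312500=10.3125

0 0 source 10.0000
1 5 load 15.0000
2 10 source 10.0000
3 15 load 7.5000
4 20 source 10.0000
5 25 load 11.2500
6 30 source 10.0000
7 35 load 9.3750
8 40 source 10.0000
9 45 load 10.3125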